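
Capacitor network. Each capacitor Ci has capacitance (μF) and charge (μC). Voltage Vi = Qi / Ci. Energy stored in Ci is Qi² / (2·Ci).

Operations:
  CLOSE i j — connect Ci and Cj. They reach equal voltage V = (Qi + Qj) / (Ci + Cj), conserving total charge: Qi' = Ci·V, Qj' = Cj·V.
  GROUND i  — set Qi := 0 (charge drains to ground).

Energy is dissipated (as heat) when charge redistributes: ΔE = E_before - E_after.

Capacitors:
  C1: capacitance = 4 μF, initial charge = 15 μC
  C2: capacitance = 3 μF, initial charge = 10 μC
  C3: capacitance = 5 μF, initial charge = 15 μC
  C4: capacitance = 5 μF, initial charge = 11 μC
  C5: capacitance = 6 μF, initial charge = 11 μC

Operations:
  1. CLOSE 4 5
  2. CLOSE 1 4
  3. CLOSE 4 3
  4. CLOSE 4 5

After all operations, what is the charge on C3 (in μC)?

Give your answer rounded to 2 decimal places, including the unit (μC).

Answer: 14.44 μC

Derivation:
Initial: C1(4μF, Q=15μC, V=3.75V), C2(3μF, Q=10μC, V=3.33V), C3(5μF, Q=15μC, V=3.00V), C4(5μF, Q=11μC, V=2.20V), C5(6μF, Q=11μC, V=1.83V)
Op 1: CLOSE 4-5: Q_total=22.00, C_total=11.00, V=2.00; Q4=10.00, Q5=12.00; dissipated=0.183
Op 2: CLOSE 1-4: Q_total=25.00, C_total=9.00, V=2.78; Q1=11.11, Q4=13.89; dissipated=3.403
Op 3: CLOSE 4-3: Q_total=28.89, C_total=10.00, V=2.89; Q4=14.44, Q3=14.44; dissipated=0.062
Op 4: CLOSE 4-5: Q_total=26.44, C_total=11.00, V=2.40; Q4=12.02, Q5=14.42; dissipated=1.077
Final charges: Q1=11.11, Q2=10.00, Q3=14.44, Q4=12.02, Q5=14.42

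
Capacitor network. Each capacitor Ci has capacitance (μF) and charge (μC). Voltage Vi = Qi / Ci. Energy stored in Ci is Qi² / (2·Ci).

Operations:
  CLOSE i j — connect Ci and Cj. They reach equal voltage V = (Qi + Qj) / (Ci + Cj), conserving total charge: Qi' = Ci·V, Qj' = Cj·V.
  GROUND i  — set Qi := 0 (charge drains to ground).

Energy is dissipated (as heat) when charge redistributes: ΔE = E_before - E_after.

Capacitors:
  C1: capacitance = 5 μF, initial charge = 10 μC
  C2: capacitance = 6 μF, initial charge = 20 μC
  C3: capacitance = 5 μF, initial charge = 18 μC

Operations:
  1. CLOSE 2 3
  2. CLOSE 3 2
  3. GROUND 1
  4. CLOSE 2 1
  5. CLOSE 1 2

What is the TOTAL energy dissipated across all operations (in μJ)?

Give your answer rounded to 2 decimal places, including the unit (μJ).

Answer: 26.37 μJ

Derivation:
Initial: C1(5μF, Q=10μC, V=2.00V), C2(6μF, Q=20μC, V=3.33V), C3(5μF, Q=18μC, V=3.60V)
Op 1: CLOSE 2-3: Q_total=38.00, C_total=11.00, V=3.45; Q2=20.73, Q3=17.27; dissipated=0.097
Op 2: CLOSE 3-2: Q_total=38.00, C_total=11.00, V=3.45; Q3=17.27, Q2=20.73; dissipated=0.000
Op 3: GROUND 1: Q1=0; energy lost=10.000
Op 4: CLOSE 2-1: Q_total=20.73, C_total=11.00, V=1.88; Q2=11.31, Q1=9.42; dissipated=16.273
Op 5: CLOSE 1-2: Q_total=20.73, C_total=11.00, V=1.88; Q1=9.42, Q2=11.31; dissipated=0.000
Total dissipated: 26.370 μJ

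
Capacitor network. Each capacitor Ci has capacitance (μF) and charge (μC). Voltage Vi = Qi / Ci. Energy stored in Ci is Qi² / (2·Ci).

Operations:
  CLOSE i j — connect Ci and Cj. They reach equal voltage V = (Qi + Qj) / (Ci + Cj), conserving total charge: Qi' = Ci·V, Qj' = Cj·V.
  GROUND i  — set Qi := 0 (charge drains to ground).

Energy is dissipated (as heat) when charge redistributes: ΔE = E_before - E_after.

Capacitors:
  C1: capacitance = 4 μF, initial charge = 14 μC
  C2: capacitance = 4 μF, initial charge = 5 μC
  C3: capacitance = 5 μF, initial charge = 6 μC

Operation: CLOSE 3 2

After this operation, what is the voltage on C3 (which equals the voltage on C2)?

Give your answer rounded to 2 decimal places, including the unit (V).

Initial: C1(4μF, Q=14μC, V=3.50V), C2(4μF, Q=5μC, V=1.25V), C3(5μF, Q=6μC, V=1.20V)
Op 1: CLOSE 3-2: Q_total=11.00, C_total=9.00, V=1.22; Q3=6.11, Q2=4.89; dissipated=0.003

Answer: 1.22 V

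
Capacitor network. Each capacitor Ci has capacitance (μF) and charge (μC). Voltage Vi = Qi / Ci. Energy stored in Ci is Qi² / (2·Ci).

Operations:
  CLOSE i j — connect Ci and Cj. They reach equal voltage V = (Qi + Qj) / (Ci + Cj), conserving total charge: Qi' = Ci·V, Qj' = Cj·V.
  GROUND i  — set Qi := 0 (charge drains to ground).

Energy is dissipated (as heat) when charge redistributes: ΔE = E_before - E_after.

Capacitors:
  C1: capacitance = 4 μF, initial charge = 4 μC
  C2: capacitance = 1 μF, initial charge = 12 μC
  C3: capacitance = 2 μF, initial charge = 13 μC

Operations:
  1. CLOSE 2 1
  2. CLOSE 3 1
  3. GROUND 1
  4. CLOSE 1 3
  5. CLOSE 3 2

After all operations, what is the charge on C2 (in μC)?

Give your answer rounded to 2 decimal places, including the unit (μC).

Answer: 2.02 μC

Derivation:
Initial: C1(4μF, Q=4μC, V=1.00V), C2(1μF, Q=12μC, V=12.00V), C3(2μF, Q=13μC, V=6.50V)
Op 1: CLOSE 2-1: Q_total=16.00, C_total=5.00, V=3.20; Q2=3.20, Q1=12.80; dissipated=48.400
Op 2: CLOSE 3-1: Q_total=25.80, C_total=6.00, V=4.30; Q3=8.60, Q1=17.20; dissipated=7.260
Op 3: GROUND 1: Q1=0; energy lost=36.980
Op 4: CLOSE 1-3: Q_total=8.60, C_total=6.00, V=1.43; Q1=5.73, Q3=2.87; dissipated=12.327
Op 5: CLOSE 3-2: Q_total=6.07, C_total=3.00, V=2.02; Q3=4.04, Q2=2.02; dissipated=1.040
Final charges: Q1=5.73, Q2=2.02, Q3=4.04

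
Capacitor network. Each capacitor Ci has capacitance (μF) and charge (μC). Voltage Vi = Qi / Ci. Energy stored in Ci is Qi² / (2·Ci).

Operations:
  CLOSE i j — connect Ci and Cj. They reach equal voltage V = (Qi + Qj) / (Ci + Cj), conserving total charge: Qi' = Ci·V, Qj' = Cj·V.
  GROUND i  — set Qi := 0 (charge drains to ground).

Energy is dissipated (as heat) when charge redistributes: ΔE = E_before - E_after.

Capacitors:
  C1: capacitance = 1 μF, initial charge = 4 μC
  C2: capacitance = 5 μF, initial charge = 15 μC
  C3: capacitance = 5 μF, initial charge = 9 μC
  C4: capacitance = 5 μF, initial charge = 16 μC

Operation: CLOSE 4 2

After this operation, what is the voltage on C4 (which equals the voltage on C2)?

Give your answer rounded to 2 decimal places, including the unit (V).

Answer: 3.10 V

Derivation:
Initial: C1(1μF, Q=4μC, V=4.00V), C2(5μF, Q=15μC, V=3.00V), C3(5μF, Q=9μC, V=1.80V), C4(5μF, Q=16μC, V=3.20V)
Op 1: CLOSE 4-2: Q_total=31.00, C_total=10.00, V=3.10; Q4=15.50, Q2=15.50; dissipated=0.050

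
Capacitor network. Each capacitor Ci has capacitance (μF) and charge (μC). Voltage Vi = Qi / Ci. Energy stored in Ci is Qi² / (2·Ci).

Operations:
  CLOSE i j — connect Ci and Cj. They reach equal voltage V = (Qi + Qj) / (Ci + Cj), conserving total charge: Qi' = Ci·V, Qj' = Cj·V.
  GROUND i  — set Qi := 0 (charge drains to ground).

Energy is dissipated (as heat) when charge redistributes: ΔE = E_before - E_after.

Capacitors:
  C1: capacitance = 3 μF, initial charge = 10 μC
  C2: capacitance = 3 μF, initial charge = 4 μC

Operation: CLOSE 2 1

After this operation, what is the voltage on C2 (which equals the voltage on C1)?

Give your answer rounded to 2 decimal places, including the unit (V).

Initial: C1(3μF, Q=10μC, V=3.33V), C2(3μF, Q=4μC, V=1.33V)
Op 1: CLOSE 2-1: Q_total=14.00, C_total=6.00, V=2.33; Q2=7.00, Q1=7.00; dissipated=3.000

Answer: 2.33 V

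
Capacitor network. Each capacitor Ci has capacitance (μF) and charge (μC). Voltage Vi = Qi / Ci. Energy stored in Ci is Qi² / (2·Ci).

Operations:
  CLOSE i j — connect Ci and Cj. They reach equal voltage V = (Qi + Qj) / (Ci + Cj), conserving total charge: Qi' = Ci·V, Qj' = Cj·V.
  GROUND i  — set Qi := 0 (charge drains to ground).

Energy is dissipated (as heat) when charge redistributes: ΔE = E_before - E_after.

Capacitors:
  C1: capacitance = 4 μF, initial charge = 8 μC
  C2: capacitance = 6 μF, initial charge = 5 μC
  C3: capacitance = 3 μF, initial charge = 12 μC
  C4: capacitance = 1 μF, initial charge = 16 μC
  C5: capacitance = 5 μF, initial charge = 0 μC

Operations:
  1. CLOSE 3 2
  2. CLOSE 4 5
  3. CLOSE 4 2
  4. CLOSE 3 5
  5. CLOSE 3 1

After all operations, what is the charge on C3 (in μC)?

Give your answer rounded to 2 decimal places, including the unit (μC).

Answer: 6.48 μC

Derivation:
Initial: C1(4μF, Q=8μC, V=2.00V), C2(6μF, Q=5μC, V=0.83V), C3(3μF, Q=12μC, V=4.00V), C4(1μF, Q=16μC, V=16.00V), C5(5μF, Q=0μC, V=0.00V)
Op 1: CLOSE 3-2: Q_total=17.00, C_total=9.00, V=1.89; Q3=5.67, Q2=11.33; dissipated=10.028
Op 2: CLOSE 4-5: Q_total=16.00, C_total=6.00, V=2.67; Q4=2.67, Q5=13.33; dissipated=106.667
Op 3: CLOSE 4-2: Q_total=14.00, C_total=7.00, V=2.00; Q4=2.00, Q2=12.00; dissipated=0.259
Op 4: CLOSE 3-5: Q_total=19.00, C_total=8.00, V=2.38; Q3=7.12, Q5=11.88; dissipated=0.567
Op 5: CLOSE 3-1: Q_total=15.12, C_total=7.00, V=2.16; Q3=6.48, Q1=8.64; dissipated=0.121
Final charges: Q1=8.64, Q2=12.00, Q3=6.48, Q4=2.00, Q5=11.88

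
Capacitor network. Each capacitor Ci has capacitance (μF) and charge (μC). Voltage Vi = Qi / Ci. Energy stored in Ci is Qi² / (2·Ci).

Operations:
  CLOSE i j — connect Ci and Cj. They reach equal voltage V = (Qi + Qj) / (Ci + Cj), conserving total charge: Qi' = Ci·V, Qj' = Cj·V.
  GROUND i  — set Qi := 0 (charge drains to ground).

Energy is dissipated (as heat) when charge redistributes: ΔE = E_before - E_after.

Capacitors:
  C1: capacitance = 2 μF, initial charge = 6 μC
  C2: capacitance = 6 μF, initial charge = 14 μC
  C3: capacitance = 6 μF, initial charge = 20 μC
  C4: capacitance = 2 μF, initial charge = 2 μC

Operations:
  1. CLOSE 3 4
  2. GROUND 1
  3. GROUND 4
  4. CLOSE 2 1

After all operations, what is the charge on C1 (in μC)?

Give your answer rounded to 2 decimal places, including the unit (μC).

Answer: 3.50 μC

Derivation:
Initial: C1(2μF, Q=6μC, V=3.00V), C2(6μF, Q=14μC, V=2.33V), C3(6μF, Q=20μC, V=3.33V), C4(2μF, Q=2μC, V=1.00V)
Op 1: CLOSE 3-4: Q_total=22.00, C_total=8.00, V=2.75; Q3=16.50, Q4=5.50; dissipated=4.083
Op 2: GROUND 1: Q1=0; energy lost=9.000
Op 3: GROUND 4: Q4=0; energy lost=7.562
Op 4: CLOSE 2-1: Q_total=14.00, C_total=8.00, V=1.75; Q2=10.50, Q1=3.50; dissipated=4.083
Final charges: Q1=3.50, Q2=10.50, Q3=16.50, Q4=0.00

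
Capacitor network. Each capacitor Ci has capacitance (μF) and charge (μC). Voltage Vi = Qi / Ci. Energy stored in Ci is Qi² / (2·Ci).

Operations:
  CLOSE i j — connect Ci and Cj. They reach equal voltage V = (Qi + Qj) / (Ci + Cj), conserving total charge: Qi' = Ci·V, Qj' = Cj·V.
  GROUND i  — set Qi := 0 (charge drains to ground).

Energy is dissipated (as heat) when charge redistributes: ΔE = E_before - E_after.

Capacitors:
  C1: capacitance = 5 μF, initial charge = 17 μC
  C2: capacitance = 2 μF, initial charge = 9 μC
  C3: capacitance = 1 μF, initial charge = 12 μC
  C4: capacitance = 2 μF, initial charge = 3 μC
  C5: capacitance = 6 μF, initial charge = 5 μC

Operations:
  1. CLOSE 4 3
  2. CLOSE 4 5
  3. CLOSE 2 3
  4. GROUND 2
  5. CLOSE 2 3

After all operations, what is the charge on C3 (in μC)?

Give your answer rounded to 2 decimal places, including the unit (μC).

Initial: C1(5μF, Q=17μC, V=3.40V), C2(2μF, Q=9μC, V=4.50V), C3(1μF, Q=12μC, V=12.00V), C4(2μF, Q=3μC, V=1.50V), C5(6μF, Q=5μC, V=0.83V)
Op 1: CLOSE 4-3: Q_total=15.00, C_total=3.00, V=5.00; Q4=10.00, Q3=5.00; dissipated=36.750
Op 2: CLOSE 4-5: Q_total=15.00, C_total=8.00, V=1.88; Q4=3.75, Q5=11.25; dissipated=13.021
Op 3: CLOSE 2-3: Q_total=14.00, C_total=3.00, V=4.67; Q2=9.33, Q3=4.67; dissipated=0.083
Op 4: GROUND 2: Q2=0; energy lost=21.778
Op 5: CLOSE 2-3: Q_total=4.67, C_total=3.00, V=1.56; Q2=3.11, Q3=1.56; dissipated=7.259
Final charges: Q1=17.00, Q2=3.11, Q3=1.56, Q4=3.75, Q5=11.25

Answer: 1.56 μC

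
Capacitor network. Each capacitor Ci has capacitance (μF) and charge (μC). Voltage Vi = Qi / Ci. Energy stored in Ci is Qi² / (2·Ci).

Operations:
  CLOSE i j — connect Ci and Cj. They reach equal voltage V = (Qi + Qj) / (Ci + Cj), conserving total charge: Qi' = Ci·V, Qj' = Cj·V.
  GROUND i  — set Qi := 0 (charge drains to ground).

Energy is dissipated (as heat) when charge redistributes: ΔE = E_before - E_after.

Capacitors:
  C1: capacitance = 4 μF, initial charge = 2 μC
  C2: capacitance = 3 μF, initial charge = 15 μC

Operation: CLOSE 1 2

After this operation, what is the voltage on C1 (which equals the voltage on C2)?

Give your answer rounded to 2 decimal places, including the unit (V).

Initial: C1(4μF, Q=2μC, V=0.50V), C2(3μF, Q=15μC, V=5.00V)
Op 1: CLOSE 1-2: Q_total=17.00, C_total=7.00, V=2.43; Q1=9.71, Q2=7.29; dissipated=17.357

Answer: 2.43 V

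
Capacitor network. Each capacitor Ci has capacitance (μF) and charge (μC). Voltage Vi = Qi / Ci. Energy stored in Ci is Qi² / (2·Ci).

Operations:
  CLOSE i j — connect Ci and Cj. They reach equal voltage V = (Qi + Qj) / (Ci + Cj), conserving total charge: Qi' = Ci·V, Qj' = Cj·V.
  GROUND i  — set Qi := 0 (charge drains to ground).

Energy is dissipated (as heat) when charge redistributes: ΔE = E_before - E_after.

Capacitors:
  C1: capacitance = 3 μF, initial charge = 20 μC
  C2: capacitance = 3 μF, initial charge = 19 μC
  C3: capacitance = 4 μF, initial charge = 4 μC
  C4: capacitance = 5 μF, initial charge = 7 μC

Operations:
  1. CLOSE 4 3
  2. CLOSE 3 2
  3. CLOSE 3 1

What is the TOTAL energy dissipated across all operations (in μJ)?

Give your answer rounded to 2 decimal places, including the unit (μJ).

Answer: 31.65 μJ

Derivation:
Initial: C1(3μF, Q=20μC, V=6.67V), C2(3μF, Q=19μC, V=6.33V), C3(4μF, Q=4μC, V=1.00V), C4(5μF, Q=7μC, V=1.40V)
Op 1: CLOSE 4-3: Q_total=11.00, C_total=9.00, V=1.22; Q4=6.11, Q3=4.89; dissipated=0.178
Op 2: CLOSE 3-2: Q_total=23.89, C_total=7.00, V=3.41; Q3=13.65, Q2=10.24; dissipated=22.392
Op 3: CLOSE 3-1: Q_total=33.65, C_total=7.00, V=4.81; Q3=19.23, Q1=14.42; dissipated=9.076
Total dissipated: 31.645 μJ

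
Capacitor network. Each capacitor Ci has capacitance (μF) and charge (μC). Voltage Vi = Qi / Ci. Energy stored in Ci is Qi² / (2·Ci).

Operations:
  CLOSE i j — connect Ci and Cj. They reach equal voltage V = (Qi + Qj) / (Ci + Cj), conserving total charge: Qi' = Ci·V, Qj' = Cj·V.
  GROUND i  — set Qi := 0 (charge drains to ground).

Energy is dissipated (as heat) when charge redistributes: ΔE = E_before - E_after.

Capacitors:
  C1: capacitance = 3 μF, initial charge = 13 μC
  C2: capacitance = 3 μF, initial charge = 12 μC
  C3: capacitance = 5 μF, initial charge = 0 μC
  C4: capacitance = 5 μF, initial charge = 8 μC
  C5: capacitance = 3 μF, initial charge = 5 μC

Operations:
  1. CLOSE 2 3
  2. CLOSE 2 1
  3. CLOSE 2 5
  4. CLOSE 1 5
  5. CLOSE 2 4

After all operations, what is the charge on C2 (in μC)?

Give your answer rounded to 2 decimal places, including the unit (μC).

Initial: C1(3μF, Q=13μC, V=4.33V), C2(3μF, Q=12μC, V=4.00V), C3(5μF, Q=0μC, V=0.00V), C4(5μF, Q=8μC, V=1.60V), C5(3μF, Q=5μC, V=1.67V)
Op 1: CLOSE 2-3: Q_total=12.00, C_total=8.00, V=1.50; Q2=4.50, Q3=7.50; dissipated=15.000
Op 2: CLOSE 2-1: Q_total=17.50, C_total=6.00, V=2.92; Q2=8.75, Q1=8.75; dissipated=6.021
Op 3: CLOSE 2-5: Q_total=13.75, C_total=6.00, V=2.29; Q2=6.88, Q5=6.88; dissipated=1.172
Op 4: CLOSE 1-5: Q_total=15.62, C_total=6.00, V=2.60; Q1=7.81, Q5=7.81; dissipated=0.293
Op 5: CLOSE 2-4: Q_total=14.88, C_total=8.00, V=1.86; Q2=5.58, Q4=9.30; dissipated=0.449
Final charges: Q1=7.81, Q2=5.58, Q3=7.50, Q4=9.30, Q5=7.81

Answer: 5.58 μC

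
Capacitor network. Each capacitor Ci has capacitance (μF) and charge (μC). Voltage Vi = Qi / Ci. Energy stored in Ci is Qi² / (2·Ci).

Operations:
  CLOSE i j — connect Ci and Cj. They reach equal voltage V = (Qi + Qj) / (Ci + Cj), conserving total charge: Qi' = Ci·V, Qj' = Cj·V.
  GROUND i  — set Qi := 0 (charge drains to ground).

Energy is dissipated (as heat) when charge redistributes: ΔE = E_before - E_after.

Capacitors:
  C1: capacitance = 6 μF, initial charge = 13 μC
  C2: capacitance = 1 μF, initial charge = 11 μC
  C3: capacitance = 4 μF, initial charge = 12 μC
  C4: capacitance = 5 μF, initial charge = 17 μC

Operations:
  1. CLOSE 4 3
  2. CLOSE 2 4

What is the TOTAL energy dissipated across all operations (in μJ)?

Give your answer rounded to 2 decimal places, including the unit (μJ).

Answer: 25.38 μJ

Derivation:
Initial: C1(6μF, Q=13μC, V=2.17V), C2(1μF, Q=11μC, V=11.00V), C3(4μF, Q=12μC, V=3.00V), C4(5μF, Q=17μC, V=3.40V)
Op 1: CLOSE 4-3: Q_total=29.00, C_total=9.00, V=3.22; Q4=16.11, Q3=12.89; dissipated=0.178
Op 2: CLOSE 2-4: Q_total=27.11, C_total=6.00, V=4.52; Q2=4.52, Q4=22.59; dissipated=25.206
Total dissipated: 25.384 μJ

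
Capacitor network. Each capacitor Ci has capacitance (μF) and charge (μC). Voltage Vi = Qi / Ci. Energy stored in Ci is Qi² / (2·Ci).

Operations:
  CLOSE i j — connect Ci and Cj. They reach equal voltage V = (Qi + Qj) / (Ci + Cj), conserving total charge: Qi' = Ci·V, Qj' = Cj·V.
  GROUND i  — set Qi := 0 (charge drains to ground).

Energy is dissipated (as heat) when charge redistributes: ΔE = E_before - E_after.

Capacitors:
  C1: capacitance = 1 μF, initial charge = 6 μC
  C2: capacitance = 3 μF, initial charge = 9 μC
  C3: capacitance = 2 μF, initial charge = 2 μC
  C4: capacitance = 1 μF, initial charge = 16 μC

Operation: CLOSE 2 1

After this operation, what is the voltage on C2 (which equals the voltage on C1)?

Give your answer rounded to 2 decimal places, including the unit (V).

Initial: C1(1μF, Q=6μC, V=6.00V), C2(3μF, Q=9μC, V=3.00V), C3(2μF, Q=2μC, V=1.00V), C4(1μF, Q=16μC, V=16.00V)
Op 1: CLOSE 2-1: Q_total=15.00, C_total=4.00, V=3.75; Q2=11.25, Q1=3.75; dissipated=3.375

Answer: 3.75 V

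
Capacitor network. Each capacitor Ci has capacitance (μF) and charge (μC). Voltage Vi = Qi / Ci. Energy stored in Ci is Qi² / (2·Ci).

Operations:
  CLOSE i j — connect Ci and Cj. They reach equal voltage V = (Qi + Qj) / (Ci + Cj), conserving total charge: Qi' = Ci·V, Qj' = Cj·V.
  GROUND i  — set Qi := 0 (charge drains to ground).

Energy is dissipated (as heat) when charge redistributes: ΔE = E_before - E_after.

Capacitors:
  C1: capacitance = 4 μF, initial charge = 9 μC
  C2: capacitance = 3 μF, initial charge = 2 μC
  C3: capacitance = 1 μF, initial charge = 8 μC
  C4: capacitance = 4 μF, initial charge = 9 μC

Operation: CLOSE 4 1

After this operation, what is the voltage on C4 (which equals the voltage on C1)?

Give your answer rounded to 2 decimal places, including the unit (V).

Initial: C1(4μF, Q=9μC, V=2.25V), C2(3μF, Q=2μC, V=0.67V), C3(1μF, Q=8μC, V=8.00V), C4(4μF, Q=9μC, V=2.25V)
Op 1: CLOSE 4-1: Q_total=18.00, C_total=8.00, V=2.25; Q4=9.00, Q1=9.00; dissipated=0.000

Answer: 2.25 V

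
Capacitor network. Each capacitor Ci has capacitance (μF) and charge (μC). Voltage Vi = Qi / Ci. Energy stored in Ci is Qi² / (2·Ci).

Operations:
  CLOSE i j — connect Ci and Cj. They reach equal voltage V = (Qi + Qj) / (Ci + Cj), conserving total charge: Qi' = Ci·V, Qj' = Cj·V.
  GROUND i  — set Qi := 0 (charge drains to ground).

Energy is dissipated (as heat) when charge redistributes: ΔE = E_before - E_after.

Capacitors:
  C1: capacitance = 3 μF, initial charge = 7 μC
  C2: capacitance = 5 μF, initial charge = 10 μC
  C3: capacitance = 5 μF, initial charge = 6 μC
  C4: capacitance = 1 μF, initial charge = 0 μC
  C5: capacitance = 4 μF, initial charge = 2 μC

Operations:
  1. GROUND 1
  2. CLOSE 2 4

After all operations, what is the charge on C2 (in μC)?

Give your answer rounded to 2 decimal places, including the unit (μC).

Initial: C1(3μF, Q=7μC, V=2.33V), C2(5μF, Q=10μC, V=2.00V), C3(5μF, Q=6μC, V=1.20V), C4(1μF, Q=0μC, V=0.00V), C5(4μF, Q=2μC, V=0.50V)
Op 1: GROUND 1: Q1=0; energy lost=8.167
Op 2: CLOSE 2-4: Q_total=10.00, C_total=6.00, V=1.67; Q2=8.33, Q4=1.67; dissipated=1.667
Final charges: Q1=0.00, Q2=8.33, Q3=6.00, Q4=1.67, Q5=2.00

Answer: 8.33 μC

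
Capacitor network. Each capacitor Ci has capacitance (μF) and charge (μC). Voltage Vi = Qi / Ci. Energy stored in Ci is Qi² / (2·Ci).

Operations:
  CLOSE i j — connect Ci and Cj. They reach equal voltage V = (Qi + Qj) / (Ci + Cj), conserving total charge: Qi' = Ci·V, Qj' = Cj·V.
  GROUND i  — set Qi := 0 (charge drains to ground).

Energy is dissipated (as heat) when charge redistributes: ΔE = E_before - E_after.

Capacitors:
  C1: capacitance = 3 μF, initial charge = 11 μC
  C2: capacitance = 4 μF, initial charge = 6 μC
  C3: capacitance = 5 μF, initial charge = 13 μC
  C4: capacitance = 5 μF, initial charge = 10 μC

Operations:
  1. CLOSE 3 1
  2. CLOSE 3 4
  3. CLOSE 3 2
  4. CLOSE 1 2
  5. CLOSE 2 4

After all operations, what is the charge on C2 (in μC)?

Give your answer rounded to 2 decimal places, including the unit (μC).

Initial: C1(3μF, Q=11μC, V=3.67V), C2(4μF, Q=6μC, V=1.50V), C3(5μF, Q=13μC, V=2.60V), C4(5μF, Q=10μC, V=2.00V)
Op 1: CLOSE 3-1: Q_total=24.00, C_total=8.00, V=3.00; Q3=15.00, Q1=9.00; dissipated=1.067
Op 2: CLOSE 3-4: Q_total=25.00, C_total=10.00, V=2.50; Q3=12.50, Q4=12.50; dissipated=1.250
Op 3: CLOSE 3-2: Q_total=18.50, C_total=9.00, V=2.06; Q3=10.28, Q2=8.22; dissipated=1.111
Op 4: CLOSE 1-2: Q_total=17.22, C_total=7.00, V=2.46; Q1=7.38, Q2=9.84; dissipated=0.765
Op 5: CLOSE 2-4: Q_total=22.34, C_total=9.00, V=2.48; Q2=9.93, Q4=12.41; dissipated=0.002
Final charges: Q1=7.38, Q2=9.93, Q3=10.28, Q4=12.41

Answer: 9.93 μC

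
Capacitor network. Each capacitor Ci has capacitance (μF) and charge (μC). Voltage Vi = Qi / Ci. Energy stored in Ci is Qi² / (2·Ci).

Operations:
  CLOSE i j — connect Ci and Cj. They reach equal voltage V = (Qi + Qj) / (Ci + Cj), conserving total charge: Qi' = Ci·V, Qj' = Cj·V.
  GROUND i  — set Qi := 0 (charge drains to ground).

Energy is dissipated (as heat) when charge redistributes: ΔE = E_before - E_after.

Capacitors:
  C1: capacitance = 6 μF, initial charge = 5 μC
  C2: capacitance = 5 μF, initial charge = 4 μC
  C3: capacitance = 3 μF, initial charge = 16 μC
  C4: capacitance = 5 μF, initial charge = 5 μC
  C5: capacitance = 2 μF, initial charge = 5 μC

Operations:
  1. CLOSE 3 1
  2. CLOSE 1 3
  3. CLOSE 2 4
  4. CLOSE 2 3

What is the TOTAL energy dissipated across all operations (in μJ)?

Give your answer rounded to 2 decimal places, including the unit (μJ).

Answer: 22.23 μJ

Derivation:
Initial: C1(6μF, Q=5μC, V=0.83V), C2(5μF, Q=4μC, V=0.80V), C3(3μF, Q=16μC, V=5.33V), C4(5μF, Q=5μC, V=1.00V), C5(2μF, Q=5μC, V=2.50V)
Op 1: CLOSE 3-1: Q_total=21.00, C_total=9.00, V=2.33; Q3=7.00, Q1=14.00; dissipated=20.250
Op 2: CLOSE 1-3: Q_total=21.00, C_total=9.00, V=2.33; Q1=14.00, Q3=7.00; dissipated=0.000
Op 3: CLOSE 2-4: Q_total=9.00, C_total=10.00, V=0.90; Q2=4.50, Q4=4.50; dissipated=0.050
Op 4: CLOSE 2-3: Q_total=11.50, C_total=8.00, V=1.44; Q2=7.19, Q3=4.31; dissipated=1.926
Total dissipated: 22.226 μJ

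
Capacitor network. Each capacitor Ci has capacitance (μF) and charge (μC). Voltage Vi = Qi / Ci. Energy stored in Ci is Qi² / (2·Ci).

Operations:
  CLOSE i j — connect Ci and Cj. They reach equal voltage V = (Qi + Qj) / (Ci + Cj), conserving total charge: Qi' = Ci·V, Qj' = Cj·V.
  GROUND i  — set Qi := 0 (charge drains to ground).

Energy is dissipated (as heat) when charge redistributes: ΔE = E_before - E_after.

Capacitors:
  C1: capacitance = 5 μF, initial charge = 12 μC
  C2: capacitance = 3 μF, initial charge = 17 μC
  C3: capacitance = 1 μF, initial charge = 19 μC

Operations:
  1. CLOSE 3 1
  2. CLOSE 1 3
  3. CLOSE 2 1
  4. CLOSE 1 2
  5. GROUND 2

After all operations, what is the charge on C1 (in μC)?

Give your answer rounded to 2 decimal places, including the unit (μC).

Answer: 26.77 μC

Derivation:
Initial: C1(5μF, Q=12μC, V=2.40V), C2(3μF, Q=17μC, V=5.67V), C3(1μF, Q=19μC, V=19.00V)
Op 1: CLOSE 3-1: Q_total=31.00, C_total=6.00, V=5.17; Q3=5.17, Q1=25.83; dissipated=114.817
Op 2: CLOSE 1-3: Q_total=31.00, C_total=6.00, V=5.17; Q1=25.83, Q3=5.17; dissipated=0.000
Op 3: CLOSE 2-1: Q_total=42.83, C_total=8.00, V=5.35; Q2=16.06, Q1=26.77; dissipated=0.234
Op 4: CLOSE 1-2: Q_total=42.83, C_total=8.00, V=5.35; Q1=26.77, Q2=16.06; dissipated=0.000
Op 5: GROUND 2: Q2=0; energy lost=43.001
Final charges: Q1=26.77, Q2=0.00, Q3=5.17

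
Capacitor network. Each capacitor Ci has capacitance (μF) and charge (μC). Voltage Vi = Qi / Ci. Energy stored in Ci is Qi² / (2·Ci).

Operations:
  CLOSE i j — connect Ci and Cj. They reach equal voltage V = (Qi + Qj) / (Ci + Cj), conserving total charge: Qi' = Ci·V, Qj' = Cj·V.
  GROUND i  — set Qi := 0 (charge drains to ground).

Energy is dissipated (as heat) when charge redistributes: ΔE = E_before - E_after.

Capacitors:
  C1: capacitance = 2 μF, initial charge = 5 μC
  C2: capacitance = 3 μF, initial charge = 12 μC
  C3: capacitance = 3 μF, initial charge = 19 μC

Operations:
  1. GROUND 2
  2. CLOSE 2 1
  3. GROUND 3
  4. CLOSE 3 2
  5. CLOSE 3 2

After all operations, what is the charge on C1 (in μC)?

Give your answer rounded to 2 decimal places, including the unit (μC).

Initial: C1(2μF, Q=5μC, V=2.50V), C2(3μF, Q=12μC, V=4.00V), C3(3μF, Q=19μC, V=6.33V)
Op 1: GROUND 2: Q2=0; energy lost=24.000
Op 2: CLOSE 2-1: Q_total=5.00, C_total=5.00, V=1.00; Q2=3.00, Q1=2.00; dissipated=3.750
Op 3: GROUND 3: Q3=0; energy lost=60.167
Op 4: CLOSE 3-2: Q_total=3.00, C_total=6.00, V=0.50; Q3=1.50, Q2=1.50; dissipated=0.750
Op 5: CLOSE 3-2: Q_total=3.00, C_total=6.00, V=0.50; Q3=1.50, Q2=1.50; dissipated=0.000
Final charges: Q1=2.00, Q2=1.50, Q3=1.50

Answer: 2.00 μC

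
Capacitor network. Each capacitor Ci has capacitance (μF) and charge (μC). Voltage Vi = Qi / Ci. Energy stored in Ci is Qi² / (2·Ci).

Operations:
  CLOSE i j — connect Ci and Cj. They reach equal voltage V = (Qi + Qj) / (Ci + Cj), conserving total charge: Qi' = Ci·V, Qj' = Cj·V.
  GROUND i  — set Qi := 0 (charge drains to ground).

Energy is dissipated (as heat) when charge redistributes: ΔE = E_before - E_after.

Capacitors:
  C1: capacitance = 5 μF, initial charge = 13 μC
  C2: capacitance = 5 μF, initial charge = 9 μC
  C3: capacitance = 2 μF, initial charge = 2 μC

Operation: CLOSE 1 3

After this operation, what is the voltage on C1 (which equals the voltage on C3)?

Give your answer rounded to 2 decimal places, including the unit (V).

Answer: 2.14 V

Derivation:
Initial: C1(5μF, Q=13μC, V=2.60V), C2(5μF, Q=9μC, V=1.80V), C3(2μF, Q=2μC, V=1.00V)
Op 1: CLOSE 1-3: Q_total=15.00, C_total=7.00, V=2.14; Q1=10.71, Q3=4.29; dissipated=1.829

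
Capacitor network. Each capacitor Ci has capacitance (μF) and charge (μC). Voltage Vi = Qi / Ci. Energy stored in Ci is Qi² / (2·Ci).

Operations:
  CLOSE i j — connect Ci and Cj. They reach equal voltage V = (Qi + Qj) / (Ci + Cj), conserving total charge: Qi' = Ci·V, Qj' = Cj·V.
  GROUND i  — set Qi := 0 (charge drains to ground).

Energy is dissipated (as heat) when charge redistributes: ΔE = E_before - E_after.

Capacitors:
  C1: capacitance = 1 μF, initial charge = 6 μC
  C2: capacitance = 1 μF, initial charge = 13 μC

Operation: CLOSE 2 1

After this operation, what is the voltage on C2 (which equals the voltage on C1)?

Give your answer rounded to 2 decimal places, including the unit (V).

Initial: C1(1μF, Q=6μC, V=6.00V), C2(1μF, Q=13μC, V=13.00V)
Op 1: CLOSE 2-1: Q_total=19.00, C_total=2.00, V=9.50; Q2=9.50, Q1=9.50; dissipated=12.250

Answer: 9.50 V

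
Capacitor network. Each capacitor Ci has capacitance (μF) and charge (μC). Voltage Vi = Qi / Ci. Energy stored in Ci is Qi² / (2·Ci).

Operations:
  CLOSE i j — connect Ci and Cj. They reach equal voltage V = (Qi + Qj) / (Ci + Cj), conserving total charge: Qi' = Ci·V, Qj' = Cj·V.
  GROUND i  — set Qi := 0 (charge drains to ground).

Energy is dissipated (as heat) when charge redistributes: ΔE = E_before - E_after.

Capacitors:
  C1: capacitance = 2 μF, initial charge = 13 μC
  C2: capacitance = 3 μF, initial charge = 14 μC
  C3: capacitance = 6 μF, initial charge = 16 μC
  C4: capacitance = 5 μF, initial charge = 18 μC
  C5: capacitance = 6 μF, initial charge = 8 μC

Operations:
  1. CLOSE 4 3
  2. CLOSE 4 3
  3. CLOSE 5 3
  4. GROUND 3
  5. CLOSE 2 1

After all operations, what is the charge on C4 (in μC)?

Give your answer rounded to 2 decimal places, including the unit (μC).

Initial: C1(2μF, Q=13μC, V=6.50V), C2(3μF, Q=14μC, V=4.67V), C3(6μF, Q=16μC, V=2.67V), C4(5μF, Q=18μC, V=3.60V), C5(6μF, Q=8μC, V=1.33V)
Op 1: CLOSE 4-3: Q_total=34.00, C_total=11.00, V=3.09; Q4=15.45, Q3=18.55; dissipated=1.188
Op 2: CLOSE 4-3: Q_total=34.00, C_total=11.00, V=3.09; Q4=15.45, Q3=18.55; dissipated=0.000
Op 3: CLOSE 5-3: Q_total=26.55, C_total=12.00, V=2.21; Q5=13.27, Q3=13.27; dissipated=4.634
Op 4: GROUND 3: Q3=0; energy lost=14.680
Op 5: CLOSE 2-1: Q_total=27.00, C_total=5.00, V=5.40; Q2=16.20, Q1=10.80; dissipated=2.017
Final charges: Q1=10.80, Q2=16.20, Q3=0.00, Q4=15.45, Q5=13.27

Answer: 15.45 μC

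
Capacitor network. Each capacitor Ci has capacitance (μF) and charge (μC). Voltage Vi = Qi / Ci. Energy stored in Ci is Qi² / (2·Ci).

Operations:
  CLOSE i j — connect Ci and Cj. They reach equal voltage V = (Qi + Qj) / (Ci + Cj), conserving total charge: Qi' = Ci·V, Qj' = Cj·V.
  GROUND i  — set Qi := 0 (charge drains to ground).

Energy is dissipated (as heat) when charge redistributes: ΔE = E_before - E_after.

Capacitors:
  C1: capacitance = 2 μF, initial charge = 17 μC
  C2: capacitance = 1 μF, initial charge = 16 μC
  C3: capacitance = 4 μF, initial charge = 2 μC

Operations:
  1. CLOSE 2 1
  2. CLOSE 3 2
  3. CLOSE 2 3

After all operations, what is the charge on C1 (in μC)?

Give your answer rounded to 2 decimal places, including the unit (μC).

Answer: 22.00 μC

Derivation:
Initial: C1(2μF, Q=17μC, V=8.50V), C2(1μF, Q=16μC, V=16.00V), C3(4μF, Q=2μC, V=0.50V)
Op 1: CLOSE 2-1: Q_total=33.00, C_total=3.00, V=11.00; Q2=11.00, Q1=22.00; dissipated=18.750
Op 2: CLOSE 3-2: Q_total=13.00, C_total=5.00, V=2.60; Q3=10.40, Q2=2.60; dissipated=44.100
Op 3: CLOSE 2-3: Q_total=13.00, C_total=5.00, V=2.60; Q2=2.60, Q3=10.40; dissipated=0.000
Final charges: Q1=22.00, Q2=2.60, Q3=10.40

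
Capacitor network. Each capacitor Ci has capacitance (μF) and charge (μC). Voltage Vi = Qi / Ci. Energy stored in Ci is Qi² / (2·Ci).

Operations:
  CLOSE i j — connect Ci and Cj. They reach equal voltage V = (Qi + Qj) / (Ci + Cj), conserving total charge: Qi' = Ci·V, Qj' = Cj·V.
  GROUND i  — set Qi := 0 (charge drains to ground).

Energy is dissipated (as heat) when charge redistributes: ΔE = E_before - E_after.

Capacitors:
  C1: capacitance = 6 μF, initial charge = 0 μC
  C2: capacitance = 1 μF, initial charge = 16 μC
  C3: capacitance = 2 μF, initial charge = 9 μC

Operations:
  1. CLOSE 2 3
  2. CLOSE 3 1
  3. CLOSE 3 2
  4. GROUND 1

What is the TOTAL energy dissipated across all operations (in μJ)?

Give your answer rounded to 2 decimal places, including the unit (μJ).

Answer: 122.21 μJ

Derivation:
Initial: C1(6μF, Q=0μC, V=0.00V), C2(1μF, Q=16μC, V=16.00V), C3(2μF, Q=9μC, V=4.50V)
Op 1: CLOSE 2-3: Q_total=25.00, C_total=3.00, V=8.33; Q2=8.33, Q3=16.67; dissipated=44.083
Op 2: CLOSE 3-1: Q_total=16.67, C_total=8.00, V=2.08; Q3=4.17, Q1=12.50; dissipated=52.083
Op 3: CLOSE 3-2: Q_total=12.50, C_total=3.00, V=4.17; Q3=8.33, Q2=4.17; dissipated=13.021
Op 4: GROUND 1: Q1=0; energy lost=13.021
Total dissipated: 122.208 μJ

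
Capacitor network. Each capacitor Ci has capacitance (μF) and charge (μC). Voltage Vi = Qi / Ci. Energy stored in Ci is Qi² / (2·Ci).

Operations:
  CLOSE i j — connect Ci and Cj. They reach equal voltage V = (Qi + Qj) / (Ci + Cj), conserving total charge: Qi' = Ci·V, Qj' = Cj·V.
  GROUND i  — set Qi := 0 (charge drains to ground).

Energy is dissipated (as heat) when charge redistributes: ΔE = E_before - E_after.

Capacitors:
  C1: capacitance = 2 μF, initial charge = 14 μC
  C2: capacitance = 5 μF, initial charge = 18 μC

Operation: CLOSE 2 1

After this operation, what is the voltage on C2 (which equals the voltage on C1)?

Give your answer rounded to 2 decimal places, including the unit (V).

Initial: C1(2μF, Q=14μC, V=7.00V), C2(5μF, Q=18μC, V=3.60V)
Op 1: CLOSE 2-1: Q_total=32.00, C_total=7.00, V=4.57; Q2=22.86, Q1=9.14; dissipated=8.257

Answer: 4.57 V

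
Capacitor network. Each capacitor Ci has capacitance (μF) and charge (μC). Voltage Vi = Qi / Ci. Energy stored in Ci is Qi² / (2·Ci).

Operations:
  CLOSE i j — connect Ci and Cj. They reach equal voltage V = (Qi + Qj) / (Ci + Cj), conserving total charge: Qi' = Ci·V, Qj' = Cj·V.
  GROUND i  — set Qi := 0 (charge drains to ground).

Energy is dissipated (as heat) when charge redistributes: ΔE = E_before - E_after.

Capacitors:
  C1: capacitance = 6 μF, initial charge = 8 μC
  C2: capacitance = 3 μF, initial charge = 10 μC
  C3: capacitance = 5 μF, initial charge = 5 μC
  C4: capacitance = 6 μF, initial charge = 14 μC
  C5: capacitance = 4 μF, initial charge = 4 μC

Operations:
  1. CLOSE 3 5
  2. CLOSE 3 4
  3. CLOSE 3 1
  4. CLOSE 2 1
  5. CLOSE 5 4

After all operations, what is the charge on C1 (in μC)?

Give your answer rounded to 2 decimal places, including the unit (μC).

Initial: C1(6μF, Q=8μC, V=1.33V), C2(3μF, Q=10μC, V=3.33V), C3(5μF, Q=5μC, V=1.00V), C4(6μF, Q=14μC, V=2.33V), C5(4μF, Q=4μC, V=1.00V)
Op 1: CLOSE 3-5: Q_total=9.00, C_total=9.00, V=1.00; Q3=5.00, Q5=4.00; dissipated=0.000
Op 2: CLOSE 3-4: Q_total=19.00, C_total=11.00, V=1.73; Q3=8.64, Q4=10.36; dissipated=2.424
Op 3: CLOSE 3-1: Q_total=16.64, C_total=11.00, V=1.51; Q3=7.56, Q1=9.07; dissipated=0.212
Op 4: CLOSE 2-1: Q_total=19.07, C_total=9.00, V=2.12; Q2=6.36, Q1=12.72; dissipated=3.316
Op 5: CLOSE 5-4: Q_total=14.36, C_total=10.00, V=1.44; Q5=5.75, Q4=8.62; dissipated=0.635
Final charges: Q1=12.72, Q2=6.36, Q3=7.56, Q4=8.62, Q5=5.75

Answer: 12.72 μC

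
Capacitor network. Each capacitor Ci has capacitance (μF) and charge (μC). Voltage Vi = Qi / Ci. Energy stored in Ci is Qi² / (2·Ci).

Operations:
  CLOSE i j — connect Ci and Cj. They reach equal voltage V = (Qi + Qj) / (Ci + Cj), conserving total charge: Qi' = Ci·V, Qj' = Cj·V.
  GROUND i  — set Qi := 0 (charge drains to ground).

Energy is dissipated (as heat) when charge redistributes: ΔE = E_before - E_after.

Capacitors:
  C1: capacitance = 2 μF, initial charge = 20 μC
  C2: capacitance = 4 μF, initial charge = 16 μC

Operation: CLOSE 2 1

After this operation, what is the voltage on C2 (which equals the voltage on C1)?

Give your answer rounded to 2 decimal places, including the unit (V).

Initial: C1(2μF, Q=20μC, V=10.00V), C2(4μF, Q=16μC, V=4.00V)
Op 1: CLOSE 2-1: Q_total=36.00, C_total=6.00, V=6.00; Q2=24.00, Q1=12.00; dissipated=24.000

Answer: 6.00 V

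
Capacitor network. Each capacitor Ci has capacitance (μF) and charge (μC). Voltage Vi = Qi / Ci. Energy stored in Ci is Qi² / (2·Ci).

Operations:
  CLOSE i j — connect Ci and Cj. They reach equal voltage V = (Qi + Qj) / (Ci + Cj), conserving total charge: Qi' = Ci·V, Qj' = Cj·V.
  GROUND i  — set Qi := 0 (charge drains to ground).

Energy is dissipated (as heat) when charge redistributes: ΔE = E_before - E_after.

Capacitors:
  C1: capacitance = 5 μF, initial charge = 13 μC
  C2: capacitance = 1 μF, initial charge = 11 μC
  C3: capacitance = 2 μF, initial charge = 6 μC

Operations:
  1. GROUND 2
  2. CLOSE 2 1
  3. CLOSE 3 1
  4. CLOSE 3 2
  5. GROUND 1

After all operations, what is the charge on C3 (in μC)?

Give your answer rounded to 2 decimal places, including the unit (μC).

Answer: 4.65 μC

Derivation:
Initial: C1(5μF, Q=13μC, V=2.60V), C2(1μF, Q=11μC, V=11.00V), C3(2μF, Q=6μC, V=3.00V)
Op 1: GROUND 2: Q2=0; energy lost=60.500
Op 2: CLOSE 2-1: Q_total=13.00, C_total=6.00, V=2.17; Q2=2.17, Q1=10.83; dissipated=2.817
Op 3: CLOSE 3-1: Q_total=16.83, C_total=7.00, V=2.40; Q3=4.81, Q1=12.02; dissipated=0.496
Op 4: CLOSE 3-2: Q_total=6.98, C_total=3.00, V=2.33; Q3=4.65, Q2=2.33; dissipated=0.019
Op 5: GROUND 1: Q1=0; energy lost=14.457
Final charges: Q1=0.00, Q2=2.33, Q3=4.65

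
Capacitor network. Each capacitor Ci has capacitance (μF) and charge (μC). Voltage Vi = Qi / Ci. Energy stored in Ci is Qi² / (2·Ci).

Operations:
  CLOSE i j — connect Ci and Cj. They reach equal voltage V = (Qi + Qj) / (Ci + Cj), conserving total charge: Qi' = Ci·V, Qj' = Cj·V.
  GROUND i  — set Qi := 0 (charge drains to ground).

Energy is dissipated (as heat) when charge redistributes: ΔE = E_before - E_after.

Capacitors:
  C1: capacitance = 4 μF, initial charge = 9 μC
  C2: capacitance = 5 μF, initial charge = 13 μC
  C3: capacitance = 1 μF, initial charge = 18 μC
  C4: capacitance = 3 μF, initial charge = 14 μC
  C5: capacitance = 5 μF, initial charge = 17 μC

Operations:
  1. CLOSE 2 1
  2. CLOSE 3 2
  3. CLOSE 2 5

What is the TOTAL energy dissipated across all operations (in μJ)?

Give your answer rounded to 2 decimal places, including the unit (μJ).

Answer: 104.31 μJ

Derivation:
Initial: C1(4μF, Q=9μC, V=2.25V), C2(5μF, Q=13μC, V=2.60V), C3(1μF, Q=18μC, V=18.00V), C4(3μF, Q=14μC, V=4.67V), C5(5μF, Q=17μC, V=3.40V)
Op 1: CLOSE 2-1: Q_total=22.00, C_total=9.00, V=2.44; Q2=12.22, Q1=9.78; dissipated=0.136
Op 2: CLOSE 3-2: Q_total=30.22, C_total=6.00, V=5.04; Q3=5.04, Q2=25.19; dissipated=100.823
Op 3: CLOSE 2-5: Q_total=42.19, C_total=10.00, V=4.22; Q2=21.09, Q5=21.09; dissipated=3.350
Total dissipated: 104.309 μJ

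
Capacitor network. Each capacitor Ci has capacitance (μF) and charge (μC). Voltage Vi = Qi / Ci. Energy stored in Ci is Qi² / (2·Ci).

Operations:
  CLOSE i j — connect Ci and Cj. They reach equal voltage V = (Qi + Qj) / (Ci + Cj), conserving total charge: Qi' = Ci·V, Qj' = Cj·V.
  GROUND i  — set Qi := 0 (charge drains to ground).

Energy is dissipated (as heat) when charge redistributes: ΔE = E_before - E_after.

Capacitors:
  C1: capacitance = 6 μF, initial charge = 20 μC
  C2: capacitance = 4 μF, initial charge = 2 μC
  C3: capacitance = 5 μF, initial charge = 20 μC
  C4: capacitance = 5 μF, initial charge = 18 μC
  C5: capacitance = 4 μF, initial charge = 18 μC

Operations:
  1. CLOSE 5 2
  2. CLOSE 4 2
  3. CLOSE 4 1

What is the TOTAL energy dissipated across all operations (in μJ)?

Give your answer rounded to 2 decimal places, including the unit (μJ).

Initial: C1(6μF, Q=20μC, V=3.33V), C2(4μF, Q=2μC, V=0.50V), C3(5μF, Q=20μC, V=4.00V), C4(5μF, Q=18μC, V=3.60V), C5(4μF, Q=18μC, V=4.50V)
Op 1: CLOSE 5-2: Q_total=20.00, C_total=8.00, V=2.50; Q5=10.00, Q2=10.00; dissipated=16.000
Op 2: CLOSE 4-2: Q_total=28.00, C_total=9.00, V=3.11; Q4=15.56, Q2=12.44; dissipated=1.344
Op 3: CLOSE 4-1: Q_total=35.56, C_total=11.00, V=3.23; Q4=16.16, Q1=19.39; dissipated=0.067
Total dissipated: 17.412 μJ

Answer: 17.41 μJ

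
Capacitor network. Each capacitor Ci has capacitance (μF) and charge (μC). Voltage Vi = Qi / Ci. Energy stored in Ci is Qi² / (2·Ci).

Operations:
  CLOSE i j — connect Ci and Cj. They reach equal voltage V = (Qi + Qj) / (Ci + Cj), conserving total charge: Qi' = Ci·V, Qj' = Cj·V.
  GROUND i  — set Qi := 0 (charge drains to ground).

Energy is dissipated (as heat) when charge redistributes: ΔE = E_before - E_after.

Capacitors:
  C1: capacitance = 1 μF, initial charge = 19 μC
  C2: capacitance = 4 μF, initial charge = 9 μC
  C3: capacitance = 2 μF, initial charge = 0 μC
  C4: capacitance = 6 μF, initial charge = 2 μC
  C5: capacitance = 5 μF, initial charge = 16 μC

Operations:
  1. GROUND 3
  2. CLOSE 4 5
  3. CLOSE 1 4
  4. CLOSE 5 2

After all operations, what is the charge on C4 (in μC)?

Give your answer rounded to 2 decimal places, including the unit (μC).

Initial: C1(1μF, Q=19μC, V=19.00V), C2(4μF, Q=9μC, V=2.25V), C3(2μF, Q=0μC, V=0.00V), C4(6μF, Q=2μC, V=0.33V), C5(5μF, Q=16μC, V=3.20V)
Op 1: GROUND 3: Q3=0; energy lost=0.000
Op 2: CLOSE 4-5: Q_total=18.00, C_total=11.00, V=1.64; Q4=9.82, Q5=8.18; dissipated=11.206
Op 3: CLOSE 1-4: Q_total=28.82, C_total=7.00, V=4.12; Q1=4.12, Q4=24.70; dissipated=129.213
Op 4: CLOSE 5-2: Q_total=17.18, C_total=9.00, V=1.91; Q5=9.55, Q2=7.64; dissipated=0.418
Final charges: Q1=4.12, Q2=7.64, Q3=0.00, Q4=24.70, Q5=9.55

Answer: 24.70 μC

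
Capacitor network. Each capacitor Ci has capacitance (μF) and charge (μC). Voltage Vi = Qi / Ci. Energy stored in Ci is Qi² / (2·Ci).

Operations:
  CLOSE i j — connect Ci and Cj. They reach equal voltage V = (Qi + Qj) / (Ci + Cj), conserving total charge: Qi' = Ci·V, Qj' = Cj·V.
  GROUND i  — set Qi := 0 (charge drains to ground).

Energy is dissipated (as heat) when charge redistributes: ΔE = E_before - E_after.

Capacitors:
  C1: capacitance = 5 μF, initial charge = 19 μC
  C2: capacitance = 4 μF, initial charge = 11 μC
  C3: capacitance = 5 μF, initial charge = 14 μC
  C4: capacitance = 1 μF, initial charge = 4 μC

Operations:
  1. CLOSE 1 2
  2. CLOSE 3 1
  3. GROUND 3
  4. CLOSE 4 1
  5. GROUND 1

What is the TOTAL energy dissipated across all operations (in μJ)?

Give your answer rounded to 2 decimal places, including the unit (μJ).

Answer: 51.41 μJ

Derivation:
Initial: C1(5μF, Q=19μC, V=3.80V), C2(4μF, Q=11μC, V=2.75V), C3(5μF, Q=14μC, V=2.80V), C4(1μF, Q=4μC, V=4.00V)
Op 1: CLOSE 1-2: Q_total=30.00, C_total=9.00, V=3.33; Q1=16.67, Q2=13.33; dissipated=1.225
Op 2: CLOSE 3-1: Q_total=30.67, C_total=10.00, V=3.07; Q3=15.33, Q1=15.33; dissipated=0.356
Op 3: GROUND 3: Q3=0; energy lost=23.511
Op 4: CLOSE 4-1: Q_total=19.33, C_total=6.00, V=3.22; Q4=3.22, Q1=16.11; dissipated=0.363
Op 5: GROUND 1: Q1=0; energy lost=25.957
Total dissipated: 51.411 μJ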